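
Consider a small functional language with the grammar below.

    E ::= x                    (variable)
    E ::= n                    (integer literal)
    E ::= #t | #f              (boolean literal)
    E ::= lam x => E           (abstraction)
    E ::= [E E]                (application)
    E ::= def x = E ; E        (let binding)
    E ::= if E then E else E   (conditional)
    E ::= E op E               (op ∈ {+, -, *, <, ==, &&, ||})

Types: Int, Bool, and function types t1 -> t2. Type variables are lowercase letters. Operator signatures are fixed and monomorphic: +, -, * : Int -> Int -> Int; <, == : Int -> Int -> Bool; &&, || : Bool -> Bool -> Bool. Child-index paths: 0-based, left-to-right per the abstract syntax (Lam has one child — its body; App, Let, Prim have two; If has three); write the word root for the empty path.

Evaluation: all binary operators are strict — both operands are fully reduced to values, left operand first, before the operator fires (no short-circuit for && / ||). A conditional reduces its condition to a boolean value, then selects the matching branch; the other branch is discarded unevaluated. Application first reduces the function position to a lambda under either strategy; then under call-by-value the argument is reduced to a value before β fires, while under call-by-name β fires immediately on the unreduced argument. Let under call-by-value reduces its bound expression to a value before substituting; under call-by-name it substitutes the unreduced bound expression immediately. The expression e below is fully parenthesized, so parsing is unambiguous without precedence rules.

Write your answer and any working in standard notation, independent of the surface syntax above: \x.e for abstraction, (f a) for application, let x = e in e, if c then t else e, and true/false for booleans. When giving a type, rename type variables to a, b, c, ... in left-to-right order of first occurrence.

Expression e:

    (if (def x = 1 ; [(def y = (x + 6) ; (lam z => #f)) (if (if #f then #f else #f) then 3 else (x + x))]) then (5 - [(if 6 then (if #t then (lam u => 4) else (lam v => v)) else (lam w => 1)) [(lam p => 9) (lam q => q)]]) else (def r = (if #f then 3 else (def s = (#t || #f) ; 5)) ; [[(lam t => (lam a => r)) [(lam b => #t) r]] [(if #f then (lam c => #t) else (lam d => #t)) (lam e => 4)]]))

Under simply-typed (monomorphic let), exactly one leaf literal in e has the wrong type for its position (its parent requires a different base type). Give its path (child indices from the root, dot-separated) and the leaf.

Answer: 1.1.0.0 : 6

Derivation:
let x : Int
x : Int
  unify Int ~ Int
  unify Int ~ Int
let y : Int
\z._ : a -> Bool
  unify Bool ~ Bool
  unify Bool ~ Bool
  unify Bool ~ Bool
x : Int
  unify Int ~ Int
x : Int
  unify Int ~ Int
  unify Int ~ Int
  unify a -> Bool ~ Int -> b
  unify a ~ Int
  unify Bool ~ b
_ _ : Bool
  unify Bool ~ Bool
  unify Int ~ Int
  unify Int ~ Bool
  FAIL: mismatch Int ~ Bool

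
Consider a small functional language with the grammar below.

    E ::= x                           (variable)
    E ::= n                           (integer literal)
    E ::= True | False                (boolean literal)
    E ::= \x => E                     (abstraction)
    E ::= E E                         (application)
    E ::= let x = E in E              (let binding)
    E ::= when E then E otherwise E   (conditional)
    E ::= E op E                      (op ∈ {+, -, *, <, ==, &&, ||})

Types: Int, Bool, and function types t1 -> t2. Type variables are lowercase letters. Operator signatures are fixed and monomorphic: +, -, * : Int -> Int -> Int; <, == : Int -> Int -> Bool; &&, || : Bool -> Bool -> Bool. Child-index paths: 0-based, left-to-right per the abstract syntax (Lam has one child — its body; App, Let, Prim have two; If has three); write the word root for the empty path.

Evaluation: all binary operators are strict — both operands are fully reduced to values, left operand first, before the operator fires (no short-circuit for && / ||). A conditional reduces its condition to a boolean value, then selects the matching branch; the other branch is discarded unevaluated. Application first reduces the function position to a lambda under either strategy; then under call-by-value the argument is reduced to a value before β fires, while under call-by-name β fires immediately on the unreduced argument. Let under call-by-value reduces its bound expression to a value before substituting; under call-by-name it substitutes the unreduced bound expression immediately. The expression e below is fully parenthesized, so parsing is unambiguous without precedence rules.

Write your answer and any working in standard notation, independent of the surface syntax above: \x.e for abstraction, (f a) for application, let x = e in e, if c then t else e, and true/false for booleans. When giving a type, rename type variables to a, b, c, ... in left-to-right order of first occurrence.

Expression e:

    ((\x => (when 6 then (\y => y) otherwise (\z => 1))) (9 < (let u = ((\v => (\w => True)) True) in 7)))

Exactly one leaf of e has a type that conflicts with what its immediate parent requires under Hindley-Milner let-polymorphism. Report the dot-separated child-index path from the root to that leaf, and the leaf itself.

Derivation:
  unify Int ~ Bool
  FAIL: mismatch Int ~ Bool

Answer: 0.0.0 : 6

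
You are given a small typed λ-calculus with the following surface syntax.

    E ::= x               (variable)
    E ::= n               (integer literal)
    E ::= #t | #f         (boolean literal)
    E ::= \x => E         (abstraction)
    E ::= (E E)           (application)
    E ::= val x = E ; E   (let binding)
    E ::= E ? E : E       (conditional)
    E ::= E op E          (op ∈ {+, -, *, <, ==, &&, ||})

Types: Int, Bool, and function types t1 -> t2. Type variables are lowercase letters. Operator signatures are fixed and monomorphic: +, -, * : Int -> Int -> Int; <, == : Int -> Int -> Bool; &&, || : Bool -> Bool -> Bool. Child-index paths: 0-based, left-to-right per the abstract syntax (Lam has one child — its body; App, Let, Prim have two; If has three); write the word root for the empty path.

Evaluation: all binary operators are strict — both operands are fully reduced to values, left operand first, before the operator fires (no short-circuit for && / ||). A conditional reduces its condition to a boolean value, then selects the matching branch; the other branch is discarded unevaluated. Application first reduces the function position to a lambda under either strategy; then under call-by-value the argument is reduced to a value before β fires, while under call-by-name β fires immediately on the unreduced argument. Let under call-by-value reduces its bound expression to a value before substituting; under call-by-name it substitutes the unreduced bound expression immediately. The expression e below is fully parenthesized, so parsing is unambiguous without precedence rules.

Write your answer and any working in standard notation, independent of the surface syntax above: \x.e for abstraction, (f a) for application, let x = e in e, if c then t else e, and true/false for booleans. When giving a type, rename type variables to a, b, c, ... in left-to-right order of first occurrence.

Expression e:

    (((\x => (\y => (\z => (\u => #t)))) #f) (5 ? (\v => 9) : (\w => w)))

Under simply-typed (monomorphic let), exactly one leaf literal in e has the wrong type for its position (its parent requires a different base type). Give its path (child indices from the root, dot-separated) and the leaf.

Answer: 1.0 : 5

Derivation:
\u._ : d -> Bool
\z._ : c -> d -> Bool
\y._ : b -> c -> d -> Bool
\x._ : a -> b -> c -> d -> Bool
  unify a -> b -> c -> d -> Bool ~ Bool -> e
  unify a ~ Bool
  unify b -> c -> d -> Bool ~ e
_ _ : b -> c -> d -> Bool
  unify Int ~ Bool
  FAIL: mismatch Int ~ Bool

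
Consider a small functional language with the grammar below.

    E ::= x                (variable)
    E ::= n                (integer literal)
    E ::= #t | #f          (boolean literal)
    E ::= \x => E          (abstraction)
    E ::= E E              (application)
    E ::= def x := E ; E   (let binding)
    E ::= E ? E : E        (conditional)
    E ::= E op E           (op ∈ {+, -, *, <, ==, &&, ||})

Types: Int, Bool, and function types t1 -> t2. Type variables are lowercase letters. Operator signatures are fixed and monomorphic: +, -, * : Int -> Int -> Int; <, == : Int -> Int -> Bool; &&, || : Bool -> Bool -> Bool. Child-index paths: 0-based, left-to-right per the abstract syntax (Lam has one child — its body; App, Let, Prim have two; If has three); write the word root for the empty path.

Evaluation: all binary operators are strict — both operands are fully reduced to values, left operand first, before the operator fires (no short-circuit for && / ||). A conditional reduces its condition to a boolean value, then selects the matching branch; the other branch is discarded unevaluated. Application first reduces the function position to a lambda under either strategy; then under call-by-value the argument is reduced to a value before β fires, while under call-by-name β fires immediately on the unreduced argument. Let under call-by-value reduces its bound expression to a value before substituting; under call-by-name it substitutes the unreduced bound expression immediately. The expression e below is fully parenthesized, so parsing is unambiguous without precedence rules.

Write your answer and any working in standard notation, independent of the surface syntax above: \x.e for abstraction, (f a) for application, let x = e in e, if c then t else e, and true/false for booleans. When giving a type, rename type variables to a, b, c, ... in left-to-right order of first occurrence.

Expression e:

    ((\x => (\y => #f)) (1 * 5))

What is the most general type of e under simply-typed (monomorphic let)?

Trace:
\y._ : b -> Bool
\x._ : a -> b -> Bool
  unify Int ~ Int
  unify Int ~ Int
  unify a -> b -> Bool ~ Int -> c
  unify a ~ Int
  unify b -> Bool ~ c
_ _ : b -> Bool

Answer: a -> Bool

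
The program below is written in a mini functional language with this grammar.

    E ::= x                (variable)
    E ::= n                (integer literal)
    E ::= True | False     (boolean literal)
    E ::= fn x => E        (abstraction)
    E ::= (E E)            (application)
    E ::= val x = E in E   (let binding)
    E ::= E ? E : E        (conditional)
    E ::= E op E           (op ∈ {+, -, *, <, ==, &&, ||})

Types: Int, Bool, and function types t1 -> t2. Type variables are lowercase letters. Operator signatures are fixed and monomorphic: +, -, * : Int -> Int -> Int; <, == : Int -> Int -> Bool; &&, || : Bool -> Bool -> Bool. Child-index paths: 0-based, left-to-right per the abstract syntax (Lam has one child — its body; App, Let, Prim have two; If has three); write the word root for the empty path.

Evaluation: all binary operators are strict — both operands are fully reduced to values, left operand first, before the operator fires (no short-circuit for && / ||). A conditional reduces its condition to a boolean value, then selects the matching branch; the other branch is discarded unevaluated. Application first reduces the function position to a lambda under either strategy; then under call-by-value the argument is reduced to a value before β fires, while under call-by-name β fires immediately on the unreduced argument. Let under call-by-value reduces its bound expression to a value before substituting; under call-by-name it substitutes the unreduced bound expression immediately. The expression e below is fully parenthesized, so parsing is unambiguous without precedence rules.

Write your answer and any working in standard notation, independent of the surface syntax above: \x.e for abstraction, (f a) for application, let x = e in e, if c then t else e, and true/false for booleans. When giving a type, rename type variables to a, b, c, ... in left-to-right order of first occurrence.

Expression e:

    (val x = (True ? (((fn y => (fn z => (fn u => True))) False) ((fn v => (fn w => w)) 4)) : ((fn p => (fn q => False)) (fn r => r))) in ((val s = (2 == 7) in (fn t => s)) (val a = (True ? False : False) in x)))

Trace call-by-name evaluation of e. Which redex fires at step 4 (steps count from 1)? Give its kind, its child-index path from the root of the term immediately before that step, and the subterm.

Answer: delta at root : (2 == 7)

Derivation:
step 0: (let x = (if true then (((\y.(\z.(\u.true))) false) ((\v.(\w.w)) 4)) else ((\p.(\q.false)) (\r.r))) in ((let s = (2 == 7) in (\t.s)) (let a = (if true then false else false) in x)))
step 1: [let@root] ((let s = (2 == 7) in (\t.s)) (let a = (if true then false else false) in (if true then (((\y.(\z.(\u.true))) false) ((\v.(\w.w)) 4)) else ((\p.(\q.false)) (\r.r)))))
step 2: [let@0] ((\t.(2 == 7)) (let a = (if true then false else false) in (if true then (((\y.(\z.(\u.true))) false) ((\v.(\w.w)) 4)) else ((\p.(\q.false)) (\r.r)))))
step 3: [beta@root] (2 == 7)
step 4: [delta@root] false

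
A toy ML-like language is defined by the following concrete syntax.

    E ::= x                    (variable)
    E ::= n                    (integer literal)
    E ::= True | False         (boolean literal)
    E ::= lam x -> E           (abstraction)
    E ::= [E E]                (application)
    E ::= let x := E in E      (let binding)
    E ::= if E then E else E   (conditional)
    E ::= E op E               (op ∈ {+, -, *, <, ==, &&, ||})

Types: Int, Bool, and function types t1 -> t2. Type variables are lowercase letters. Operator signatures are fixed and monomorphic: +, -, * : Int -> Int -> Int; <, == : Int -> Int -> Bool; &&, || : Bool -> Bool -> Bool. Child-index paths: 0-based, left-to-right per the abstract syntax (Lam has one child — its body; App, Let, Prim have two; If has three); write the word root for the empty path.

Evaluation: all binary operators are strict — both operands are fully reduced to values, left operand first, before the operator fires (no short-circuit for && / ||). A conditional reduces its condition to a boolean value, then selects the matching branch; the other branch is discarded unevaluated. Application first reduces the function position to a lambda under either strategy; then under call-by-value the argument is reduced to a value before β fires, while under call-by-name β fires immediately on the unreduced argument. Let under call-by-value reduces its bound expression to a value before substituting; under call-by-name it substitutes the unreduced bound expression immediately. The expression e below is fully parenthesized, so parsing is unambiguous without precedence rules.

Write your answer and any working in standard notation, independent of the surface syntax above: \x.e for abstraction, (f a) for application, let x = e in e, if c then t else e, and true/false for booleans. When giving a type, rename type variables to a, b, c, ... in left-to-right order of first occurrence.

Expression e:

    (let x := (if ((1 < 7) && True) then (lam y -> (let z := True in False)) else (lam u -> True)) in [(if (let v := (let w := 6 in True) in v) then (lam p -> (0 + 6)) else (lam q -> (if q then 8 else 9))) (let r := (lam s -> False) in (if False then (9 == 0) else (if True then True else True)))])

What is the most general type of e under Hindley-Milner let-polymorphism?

Trace:
  unify Int ~ Int
  unify Int ~ Int
  unify Bool ~ Bool
  unify Bool ~ Bool
  unify Bool ~ Bool
let z : Bool
\y._ : a -> Bool
\u._ : b -> Bool
  unify a -> Bool ~ b -> Bool
  unify a ~ b
  unify Bool ~ Bool
let x : forall. b -> Bool
let w : Int
let v : Bool
v : Bool
  unify Bool ~ Bool
  unify Int ~ Int
  unify Int ~ Int
\p._ : c -> Int
q : d
  unify d ~ Bool
  unify Int ~ Int
\q._ : Bool -> Int
  unify c -> Int ~ Bool -> Int
  unify c ~ Bool
  unify Int ~ Int
\s._ : e -> Bool
let r : forall. e -> Bool
  unify Bool ~ Bool
  unify Int ~ Int
  unify Int ~ Int
  unify Bool ~ Bool
  unify Bool ~ Bool
  unify Bool ~ Bool
  unify Bool -> Int ~ Bool -> f
  unify Bool ~ Bool
  unify Int ~ f
_ _ : Int

Answer: Int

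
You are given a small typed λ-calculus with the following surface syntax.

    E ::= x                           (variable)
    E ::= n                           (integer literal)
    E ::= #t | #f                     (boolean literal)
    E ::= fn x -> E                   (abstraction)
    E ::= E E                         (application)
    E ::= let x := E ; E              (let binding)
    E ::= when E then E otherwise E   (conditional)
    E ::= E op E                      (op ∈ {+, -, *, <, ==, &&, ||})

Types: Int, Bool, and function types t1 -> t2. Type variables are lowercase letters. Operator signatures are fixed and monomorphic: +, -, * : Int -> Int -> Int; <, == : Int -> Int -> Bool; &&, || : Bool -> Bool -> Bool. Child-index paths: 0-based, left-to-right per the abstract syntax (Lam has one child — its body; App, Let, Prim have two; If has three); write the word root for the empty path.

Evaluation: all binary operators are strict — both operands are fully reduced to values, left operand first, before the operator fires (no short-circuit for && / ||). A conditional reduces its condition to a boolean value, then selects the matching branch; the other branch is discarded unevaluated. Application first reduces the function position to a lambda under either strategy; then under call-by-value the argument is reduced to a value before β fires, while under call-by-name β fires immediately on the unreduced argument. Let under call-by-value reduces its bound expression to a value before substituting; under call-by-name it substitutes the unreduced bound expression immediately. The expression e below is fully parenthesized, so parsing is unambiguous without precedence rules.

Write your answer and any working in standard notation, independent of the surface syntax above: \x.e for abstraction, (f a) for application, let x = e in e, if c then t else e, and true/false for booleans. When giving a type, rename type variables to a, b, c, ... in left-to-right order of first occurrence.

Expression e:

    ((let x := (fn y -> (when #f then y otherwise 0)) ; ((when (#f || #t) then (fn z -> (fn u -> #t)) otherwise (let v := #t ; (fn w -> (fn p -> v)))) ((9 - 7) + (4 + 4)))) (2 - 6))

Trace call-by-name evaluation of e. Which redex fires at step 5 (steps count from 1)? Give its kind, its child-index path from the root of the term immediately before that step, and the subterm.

Working:
step 0: ((let x = (\y.(if false then y else 0)) in ((if (false || true) then (\z.(\u.true)) else (let v = true in (\w.(\p.v)))) ((9 - 7) + (4 + 4)))) (2 - 6))
step 1: [let@0] (((if (false || true) then (\z.(\u.true)) else (let v = true in (\w.(\p.v)))) ((9 - 7) + (4 + 4))) (2 - 6))
step 2: [delta@0.0.0] (((if true then (\z.(\u.true)) else (let v = true in (\w.(\p.v)))) ((9 - 7) + (4 + 4))) (2 - 6))
step 3: [if@0.0] (((\z.(\u.true)) ((9 - 7) + (4 + 4))) (2 - 6))
step 4: [beta@0] ((\u.true) (2 - 6))
step 5: [beta@root] true

Answer: beta at root : ((\u.true) (2 - 6))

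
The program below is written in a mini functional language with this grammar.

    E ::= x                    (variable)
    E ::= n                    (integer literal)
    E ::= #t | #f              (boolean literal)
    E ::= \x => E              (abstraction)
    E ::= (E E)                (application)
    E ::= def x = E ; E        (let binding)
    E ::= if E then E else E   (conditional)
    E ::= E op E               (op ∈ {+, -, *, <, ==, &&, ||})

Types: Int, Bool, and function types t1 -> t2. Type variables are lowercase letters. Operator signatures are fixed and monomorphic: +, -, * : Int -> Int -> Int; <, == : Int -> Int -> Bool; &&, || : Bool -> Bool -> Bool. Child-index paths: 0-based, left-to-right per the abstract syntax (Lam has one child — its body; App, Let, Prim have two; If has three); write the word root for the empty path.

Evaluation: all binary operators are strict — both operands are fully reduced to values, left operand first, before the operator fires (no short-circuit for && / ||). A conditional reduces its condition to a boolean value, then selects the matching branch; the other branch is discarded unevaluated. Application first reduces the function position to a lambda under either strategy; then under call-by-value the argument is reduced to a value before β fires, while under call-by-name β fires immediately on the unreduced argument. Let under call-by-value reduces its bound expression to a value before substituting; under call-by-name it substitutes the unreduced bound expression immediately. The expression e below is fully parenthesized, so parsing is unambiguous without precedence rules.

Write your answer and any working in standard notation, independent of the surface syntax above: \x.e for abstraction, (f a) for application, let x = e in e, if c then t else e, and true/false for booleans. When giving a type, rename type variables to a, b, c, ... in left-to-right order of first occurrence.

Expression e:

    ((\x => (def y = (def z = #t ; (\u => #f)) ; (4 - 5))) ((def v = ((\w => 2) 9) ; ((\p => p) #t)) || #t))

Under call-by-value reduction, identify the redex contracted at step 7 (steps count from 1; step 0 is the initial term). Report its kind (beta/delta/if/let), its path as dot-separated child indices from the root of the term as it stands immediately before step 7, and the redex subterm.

Answer: let at root : (let y = (\u.false) in (4 - 5))

Working:
step 0: ((\x.(let y = (let z = true in (\u.false)) in (4 - 5))) ((let v = ((\w.2) 9) in ((\p.p) true)) || true))
step 1: [beta@1.0.0] ((\x.(let y = (let z = true in (\u.false)) in (4 - 5))) ((let v = 2 in ((\p.p) true)) || true))
step 2: [let@1.0] ((\x.(let y = (let z = true in (\u.false)) in (4 - 5))) (((\p.p) true) || true))
step 3: [beta@1.0] ((\x.(let y = (let z = true in (\u.false)) in (4 - 5))) (true || true))
step 4: [delta@1] ((\x.(let y = (let z = true in (\u.false)) in (4 - 5))) true)
step 5: [beta@root] (let y = (let z = true in (\u.false)) in (4 - 5))
step 6: [let@0] (let y = (\u.false) in (4 - 5))
step 7: [let@root] (4 - 5)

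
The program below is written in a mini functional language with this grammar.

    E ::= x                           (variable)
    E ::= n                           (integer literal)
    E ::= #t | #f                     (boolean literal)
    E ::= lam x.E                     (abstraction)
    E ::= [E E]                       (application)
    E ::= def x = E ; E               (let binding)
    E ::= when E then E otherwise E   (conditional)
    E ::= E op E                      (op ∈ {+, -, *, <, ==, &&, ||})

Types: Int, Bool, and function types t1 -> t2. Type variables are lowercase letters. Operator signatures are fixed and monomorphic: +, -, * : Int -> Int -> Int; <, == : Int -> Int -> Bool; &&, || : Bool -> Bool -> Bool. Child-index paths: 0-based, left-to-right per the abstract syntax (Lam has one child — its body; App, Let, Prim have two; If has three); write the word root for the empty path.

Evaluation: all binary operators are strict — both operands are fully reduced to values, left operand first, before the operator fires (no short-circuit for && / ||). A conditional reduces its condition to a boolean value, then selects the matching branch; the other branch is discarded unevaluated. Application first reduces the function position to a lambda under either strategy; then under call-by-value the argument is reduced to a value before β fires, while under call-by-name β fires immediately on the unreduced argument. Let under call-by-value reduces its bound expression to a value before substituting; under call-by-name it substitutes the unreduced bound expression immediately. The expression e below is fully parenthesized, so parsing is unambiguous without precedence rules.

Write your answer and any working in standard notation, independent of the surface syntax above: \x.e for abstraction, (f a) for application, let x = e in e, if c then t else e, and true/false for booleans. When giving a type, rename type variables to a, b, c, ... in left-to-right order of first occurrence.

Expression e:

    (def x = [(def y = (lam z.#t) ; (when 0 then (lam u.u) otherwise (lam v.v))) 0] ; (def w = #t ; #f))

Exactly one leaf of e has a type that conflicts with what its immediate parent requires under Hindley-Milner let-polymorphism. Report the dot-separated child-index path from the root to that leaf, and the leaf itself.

Working:
\z._ : a -> Bool
let y : forall. a -> Bool
  unify Int ~ Bool
  FAIL: mismatch Int ~ Bool

Answer: 0.0.1.0 : 0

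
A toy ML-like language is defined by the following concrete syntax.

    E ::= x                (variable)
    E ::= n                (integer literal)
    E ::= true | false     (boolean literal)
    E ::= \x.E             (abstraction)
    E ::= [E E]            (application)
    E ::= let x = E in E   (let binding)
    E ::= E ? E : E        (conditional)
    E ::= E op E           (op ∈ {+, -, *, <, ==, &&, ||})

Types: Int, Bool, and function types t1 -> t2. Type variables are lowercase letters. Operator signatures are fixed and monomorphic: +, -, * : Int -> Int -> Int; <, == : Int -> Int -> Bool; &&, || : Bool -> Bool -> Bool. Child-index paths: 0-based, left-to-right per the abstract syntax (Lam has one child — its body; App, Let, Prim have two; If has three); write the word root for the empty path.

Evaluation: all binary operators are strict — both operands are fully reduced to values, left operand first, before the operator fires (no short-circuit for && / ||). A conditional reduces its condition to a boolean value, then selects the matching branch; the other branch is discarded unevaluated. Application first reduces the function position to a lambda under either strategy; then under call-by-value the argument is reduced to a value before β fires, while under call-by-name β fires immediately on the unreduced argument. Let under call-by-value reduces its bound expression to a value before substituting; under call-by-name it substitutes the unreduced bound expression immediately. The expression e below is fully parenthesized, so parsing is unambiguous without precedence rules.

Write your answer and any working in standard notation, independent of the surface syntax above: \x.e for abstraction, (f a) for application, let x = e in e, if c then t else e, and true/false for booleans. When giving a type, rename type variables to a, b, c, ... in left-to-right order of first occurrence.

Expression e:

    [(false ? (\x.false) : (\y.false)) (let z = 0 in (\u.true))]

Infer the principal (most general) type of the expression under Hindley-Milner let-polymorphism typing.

Working:
  unify Bool ~ Bool
\x._ : a -> Bool
\y._ : b -> Bool
  unify a -> Bool ~ b -> Bool
  unify a ~ b
  unify Bool ~ Bool
let z : Int
\u._ : c -> Bool
  unify b -> Bool ~ (c -> Bool) -> d
  unify b ~ c -> Bool
  unify Bool ~ d
_ _ : Bool

Answer: Bool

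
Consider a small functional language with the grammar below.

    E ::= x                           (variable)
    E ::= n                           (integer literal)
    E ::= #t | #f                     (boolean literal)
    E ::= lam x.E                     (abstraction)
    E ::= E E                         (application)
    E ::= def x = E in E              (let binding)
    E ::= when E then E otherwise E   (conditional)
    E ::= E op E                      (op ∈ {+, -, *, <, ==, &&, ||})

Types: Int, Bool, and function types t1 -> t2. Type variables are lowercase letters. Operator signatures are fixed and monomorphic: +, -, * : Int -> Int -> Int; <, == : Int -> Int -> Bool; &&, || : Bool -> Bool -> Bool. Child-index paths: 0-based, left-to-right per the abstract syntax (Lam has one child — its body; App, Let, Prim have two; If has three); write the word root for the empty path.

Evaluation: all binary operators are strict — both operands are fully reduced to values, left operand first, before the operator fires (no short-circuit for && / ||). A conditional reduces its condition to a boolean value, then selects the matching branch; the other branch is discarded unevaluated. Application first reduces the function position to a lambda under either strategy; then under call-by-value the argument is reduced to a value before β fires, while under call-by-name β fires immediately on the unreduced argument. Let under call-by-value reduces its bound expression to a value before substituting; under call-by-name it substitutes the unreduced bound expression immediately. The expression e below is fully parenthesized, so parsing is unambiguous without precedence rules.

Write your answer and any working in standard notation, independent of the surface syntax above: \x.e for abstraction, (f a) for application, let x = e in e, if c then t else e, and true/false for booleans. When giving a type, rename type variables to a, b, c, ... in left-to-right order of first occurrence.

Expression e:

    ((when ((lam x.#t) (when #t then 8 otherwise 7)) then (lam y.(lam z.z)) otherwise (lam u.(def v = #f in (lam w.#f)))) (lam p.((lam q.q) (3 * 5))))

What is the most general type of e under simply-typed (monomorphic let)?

Answer: Bool -> Bool

Trace:
\x._ : a -> Bool
  unify Bool ~ Bool
  unify Int ~ Int
  unify a -> Bool ~ Int -> b
  unify a ~ Int
  unify Bool ~ b
_ _ : Bool
  unify Bool ~ Bool
z : d
\z._ : d -> d
\y._ : c -> d -> d
let v : Bool
\w._ : f -> Bool
\u._ : e -> f -> Bool
  unify c -> d -> d ~ e -> f -> Bool
  unify c ~ e
  unify d -> d ~ f -> Bool
  unify d ~ f
  unify f ~ Bool
q : h
\q._ : h -> h
  unify Int ~ Int
  unify Int ~ Int
  unify h -> h ~ Int -> i
  unify h ~ Int
  unify Int ~ i
_ _ : Int
\p._ : g -> Int
  unify e -> Bool -> Bool ~ (g -> Int) -> j
  unify e ~ g -> Int
  unify Bool -> Bool ~ j
_ _ : Bool -> Bool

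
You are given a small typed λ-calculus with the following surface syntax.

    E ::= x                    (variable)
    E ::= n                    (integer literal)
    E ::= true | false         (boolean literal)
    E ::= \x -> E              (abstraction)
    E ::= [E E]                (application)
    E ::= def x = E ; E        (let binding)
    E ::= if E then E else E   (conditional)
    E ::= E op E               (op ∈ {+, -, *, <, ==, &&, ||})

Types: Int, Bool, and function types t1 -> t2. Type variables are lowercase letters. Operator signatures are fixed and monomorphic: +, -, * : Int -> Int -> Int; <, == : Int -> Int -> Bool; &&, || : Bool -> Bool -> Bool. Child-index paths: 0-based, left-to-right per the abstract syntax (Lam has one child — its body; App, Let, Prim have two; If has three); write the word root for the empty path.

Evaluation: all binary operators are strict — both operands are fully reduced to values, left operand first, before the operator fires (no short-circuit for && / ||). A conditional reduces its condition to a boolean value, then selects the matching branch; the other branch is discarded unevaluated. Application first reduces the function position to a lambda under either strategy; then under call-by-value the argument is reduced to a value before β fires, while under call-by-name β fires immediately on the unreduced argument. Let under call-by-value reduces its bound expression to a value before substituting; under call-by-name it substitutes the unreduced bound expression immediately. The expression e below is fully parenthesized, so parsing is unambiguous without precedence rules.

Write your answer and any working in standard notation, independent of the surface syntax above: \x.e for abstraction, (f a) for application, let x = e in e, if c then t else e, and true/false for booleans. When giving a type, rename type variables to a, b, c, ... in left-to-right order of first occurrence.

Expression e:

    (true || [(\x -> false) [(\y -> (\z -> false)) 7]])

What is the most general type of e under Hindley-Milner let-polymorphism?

Trace:
  unify Bool ~ Bool
\x._ : a -> Bool
\z._ : c -> Bool
\y._ : b -> c -> Bool
  unify b -> c -> Bool ~ Int -> d
  unify b ~ Int
  unify c -> Bool ~ d
_ _ : c -> Bool
  unify a -> Bool ~ (c -> Bool) -> e
  unify a ~ c -> Bool
  unify Bool ~ e
_ _ : Bool
  unify Bool ~ Bool

Answer: Bool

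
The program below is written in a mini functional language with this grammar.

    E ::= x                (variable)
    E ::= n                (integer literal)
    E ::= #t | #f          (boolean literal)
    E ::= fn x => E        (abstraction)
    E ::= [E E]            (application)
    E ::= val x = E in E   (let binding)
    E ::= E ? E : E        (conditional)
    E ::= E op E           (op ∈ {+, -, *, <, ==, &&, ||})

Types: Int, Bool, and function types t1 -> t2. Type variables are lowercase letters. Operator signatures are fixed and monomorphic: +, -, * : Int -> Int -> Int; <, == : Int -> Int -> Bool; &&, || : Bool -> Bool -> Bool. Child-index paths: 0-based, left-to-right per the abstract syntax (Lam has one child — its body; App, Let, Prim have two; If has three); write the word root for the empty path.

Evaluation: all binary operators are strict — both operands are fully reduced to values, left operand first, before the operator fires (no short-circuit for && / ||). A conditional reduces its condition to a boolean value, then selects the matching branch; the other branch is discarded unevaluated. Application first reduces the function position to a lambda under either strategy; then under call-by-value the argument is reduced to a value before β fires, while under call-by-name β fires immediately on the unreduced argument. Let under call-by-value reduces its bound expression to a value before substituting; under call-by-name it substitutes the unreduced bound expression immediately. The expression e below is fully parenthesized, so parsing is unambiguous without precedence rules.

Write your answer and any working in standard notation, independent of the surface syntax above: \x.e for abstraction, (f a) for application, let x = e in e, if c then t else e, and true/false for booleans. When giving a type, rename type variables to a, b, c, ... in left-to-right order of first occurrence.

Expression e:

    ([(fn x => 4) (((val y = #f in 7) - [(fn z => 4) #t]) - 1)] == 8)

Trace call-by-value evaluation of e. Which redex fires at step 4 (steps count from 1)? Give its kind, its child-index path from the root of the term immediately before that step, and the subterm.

Answer: delta at 0.1 : (3 - 1)

Derivation:
step 0: (((\x.4) (((let y = false in 7) - ((\z.4) true)) - 1)) == 8)
step 1: [let@0.1.0.0] (((\x.4) ((7 - ((\z.4) true)) - 1)) == 8)
step 2: [beta@0.1.0.1] (((\x.4) ((7 - 4) - 1)) == 8)
step 3: [delta@0.1.0] (((\x.4) (3 - 1)) == 8)
step 4: [delta@0.1] (((\x.4) 2) == 8)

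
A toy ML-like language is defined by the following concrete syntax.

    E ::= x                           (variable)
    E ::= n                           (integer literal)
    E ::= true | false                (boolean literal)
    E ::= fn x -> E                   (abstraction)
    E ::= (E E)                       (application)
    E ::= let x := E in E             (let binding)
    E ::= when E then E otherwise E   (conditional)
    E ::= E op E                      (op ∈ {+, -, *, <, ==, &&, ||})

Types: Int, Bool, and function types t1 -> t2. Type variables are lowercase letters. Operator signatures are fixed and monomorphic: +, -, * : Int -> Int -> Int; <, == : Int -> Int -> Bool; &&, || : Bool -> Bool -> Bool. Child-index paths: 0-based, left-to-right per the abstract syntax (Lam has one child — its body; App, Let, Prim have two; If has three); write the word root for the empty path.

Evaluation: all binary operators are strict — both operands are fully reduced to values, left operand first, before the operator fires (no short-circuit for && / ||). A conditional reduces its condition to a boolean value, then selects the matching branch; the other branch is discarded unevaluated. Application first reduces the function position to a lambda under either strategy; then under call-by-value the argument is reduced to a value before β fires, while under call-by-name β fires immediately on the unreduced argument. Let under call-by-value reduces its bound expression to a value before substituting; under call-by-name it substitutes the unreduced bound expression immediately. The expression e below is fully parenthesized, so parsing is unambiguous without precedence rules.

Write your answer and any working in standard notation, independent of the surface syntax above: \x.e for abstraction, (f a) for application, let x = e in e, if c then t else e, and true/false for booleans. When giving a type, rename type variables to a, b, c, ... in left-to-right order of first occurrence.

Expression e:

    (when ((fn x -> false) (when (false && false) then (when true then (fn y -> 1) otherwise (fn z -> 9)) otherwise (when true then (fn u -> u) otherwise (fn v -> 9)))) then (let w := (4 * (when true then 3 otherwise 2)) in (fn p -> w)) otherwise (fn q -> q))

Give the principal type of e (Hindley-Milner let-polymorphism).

Derivation:
\x._ : a -> Bool
  unify Bool ~ Bool
  unify Bool ~ Bool
  unify Bool ~ Bool
  unify Bool ~ Bool
\y._ : b -> Int
\z._ : c -> Int
  unify b -> Int ~ c -> Int
  unify b ~ c
  unify Int ~ Int
  unify Bool ~ Bool
u : d
\u._ : d -> d
\v._ : e -> Int
  unify d -> d ~ e -> Int
  unify d ~ e
  unify e ~ Int
  unify c -> Int ~ Int -> Int
  unify c ~ Int
  unify Int ~ Int
  unify a -> Bool ~ (Int -> Int) -> f
  unify a ~ Int -> Int
  unify Bool ~ f
_ _ : Bool
  unify Bool ~ Bool
  unify Int ~ Int
  unify Bool ~ Bool
  unify Int ~ Int
  unify Int ~ Int
let w : Int
w : Int
\p._ : g -> Int
q : h
\q._ : h -> h
  unify g -> Int ~ h -> h
  unify g ~ h
  unify Int ~ h

Answer: Int -> Int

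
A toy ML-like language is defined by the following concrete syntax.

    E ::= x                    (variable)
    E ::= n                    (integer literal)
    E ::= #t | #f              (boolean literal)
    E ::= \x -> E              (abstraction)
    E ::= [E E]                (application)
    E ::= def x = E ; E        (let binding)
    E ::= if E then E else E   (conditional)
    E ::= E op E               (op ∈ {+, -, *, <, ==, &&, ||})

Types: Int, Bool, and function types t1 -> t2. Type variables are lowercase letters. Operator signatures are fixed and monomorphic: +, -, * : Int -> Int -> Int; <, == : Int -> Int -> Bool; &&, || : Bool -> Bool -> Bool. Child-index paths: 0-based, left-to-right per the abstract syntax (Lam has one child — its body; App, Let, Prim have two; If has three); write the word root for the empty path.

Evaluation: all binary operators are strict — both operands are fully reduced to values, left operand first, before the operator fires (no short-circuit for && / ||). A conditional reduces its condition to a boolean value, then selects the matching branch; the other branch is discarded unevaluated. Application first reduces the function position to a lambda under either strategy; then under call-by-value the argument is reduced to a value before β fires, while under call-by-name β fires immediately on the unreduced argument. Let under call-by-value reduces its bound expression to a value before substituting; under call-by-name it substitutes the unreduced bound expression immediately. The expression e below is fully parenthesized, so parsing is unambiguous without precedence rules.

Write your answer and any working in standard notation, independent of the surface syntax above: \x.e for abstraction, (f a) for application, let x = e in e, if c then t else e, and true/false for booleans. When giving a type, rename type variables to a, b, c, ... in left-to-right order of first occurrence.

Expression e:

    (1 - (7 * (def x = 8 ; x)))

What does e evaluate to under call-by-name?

Working:
step 0: (1 - (7 * (let x = 8 in x)))
step 1: [let@1.1] (1 - (7 * 8))
step 2: [delta@1] (1 - 56)
step 3: [delta@root] -55

Answer: -55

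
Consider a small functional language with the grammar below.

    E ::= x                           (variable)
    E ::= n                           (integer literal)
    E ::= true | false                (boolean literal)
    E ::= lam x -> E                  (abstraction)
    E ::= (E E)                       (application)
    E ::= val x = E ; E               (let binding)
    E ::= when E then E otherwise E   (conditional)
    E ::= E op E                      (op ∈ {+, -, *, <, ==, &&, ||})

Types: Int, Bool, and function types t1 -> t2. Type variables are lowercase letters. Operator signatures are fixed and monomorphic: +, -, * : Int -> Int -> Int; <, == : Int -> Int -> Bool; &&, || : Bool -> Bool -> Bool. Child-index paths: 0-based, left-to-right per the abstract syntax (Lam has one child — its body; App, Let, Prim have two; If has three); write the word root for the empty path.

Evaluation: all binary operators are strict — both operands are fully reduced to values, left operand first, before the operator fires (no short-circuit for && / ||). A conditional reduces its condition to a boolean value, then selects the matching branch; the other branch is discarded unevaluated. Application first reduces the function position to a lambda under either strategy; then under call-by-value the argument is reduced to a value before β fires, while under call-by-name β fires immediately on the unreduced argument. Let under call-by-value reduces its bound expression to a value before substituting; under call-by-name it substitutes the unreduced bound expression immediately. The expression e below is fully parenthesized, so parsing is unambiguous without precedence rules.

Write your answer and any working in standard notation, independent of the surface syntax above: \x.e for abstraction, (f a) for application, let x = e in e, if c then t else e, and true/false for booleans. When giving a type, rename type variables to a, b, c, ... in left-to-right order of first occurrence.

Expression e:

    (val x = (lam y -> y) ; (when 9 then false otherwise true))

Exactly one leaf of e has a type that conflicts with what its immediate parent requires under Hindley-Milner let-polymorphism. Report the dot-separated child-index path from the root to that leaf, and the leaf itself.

Answer: 1.0 : 9

Trace:
y : a
\y._ : a -> a
let x : forall. a -> a
  unify Int ~ Bool
  FAIL: mismatch Int ~ Bool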